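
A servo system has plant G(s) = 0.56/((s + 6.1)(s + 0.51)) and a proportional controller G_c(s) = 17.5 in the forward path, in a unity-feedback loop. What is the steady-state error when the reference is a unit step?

The loop is type 0. Static position error constant K_pos = G_c(0)·G(0) = 17.5·0.18 = 3.15.
Steady-state error to a unit step: e_ss = 1/(1+K_pos) = 1/4.15 = 0.241.

0.241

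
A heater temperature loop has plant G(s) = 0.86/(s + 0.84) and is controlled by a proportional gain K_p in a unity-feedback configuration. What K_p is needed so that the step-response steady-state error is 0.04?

K_p = 23.4

The loop is type 0, so e_ss(step) = 1/(1 + K_pos) with K_pos = K_p·G(0).
G(0) = 1.024. Require 1/(1 + K_p·1.024) = 0.04, so 1 + 1.024·K_p = 25.
K_p = (25 − 1)/1.024 = 23.4.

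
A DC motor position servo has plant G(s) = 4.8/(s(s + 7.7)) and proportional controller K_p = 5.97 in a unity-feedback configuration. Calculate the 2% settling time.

The closed-loop denominator s² + 7.7s + 28.66 gives ω_n = √28.66 = 5.353 and ζ = 7.7/(2ω_n) = 0.7192.
2% settling time T_s ≈ 4/(ζω_n) = 4/3.85 = 1.04 s.

T_s ≈ 1.04 s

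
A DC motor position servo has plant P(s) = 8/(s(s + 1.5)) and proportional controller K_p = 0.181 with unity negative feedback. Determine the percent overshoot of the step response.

8.18%

Closed-loop characteristic equation: s² + 1.5s + 1.448 = 0, so ω_n = 1.203 rad/s and ζ = 1.5/(2·1.203) = 0.6233.
%OS = 100·exp(−πζ/√(1−ζ²)) = 100·exp(−π·0.6233/√0.6115) = 8.18%.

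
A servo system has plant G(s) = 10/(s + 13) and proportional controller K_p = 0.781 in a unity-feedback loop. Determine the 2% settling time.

T_s ≈ 0.192 s

Closed-loop transfer function: T(s) = K_p·G(s)/(1 + K_p·G(s)) = 7.81/(s + 13 + 7.81) = 7.81/(s + 20.81).
Time constant τ = 1/20.81 = 0.04805 s, so the 2% settling time is about 4τ = 0.192 s.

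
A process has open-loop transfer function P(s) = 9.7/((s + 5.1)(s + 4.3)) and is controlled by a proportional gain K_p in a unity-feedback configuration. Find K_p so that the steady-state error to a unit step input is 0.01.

K_p = 224

The loop is type 0, so e_ss(step) = 1/(1 + K_pos) with K_pos = K_p·P(0).
P(0) = 0.4423. Require 1/(1 + K_p·0.4423) = 0.01, so 1 + 0.4423·K_p = 100.
K_p = (100 − 1)/0.4423 = 224.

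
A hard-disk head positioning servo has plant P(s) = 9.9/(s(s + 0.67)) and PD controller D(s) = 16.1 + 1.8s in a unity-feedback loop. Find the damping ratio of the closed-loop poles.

ζ = 0.732

Forward path: (16.1 + 1.8s)·9.9/(s(s+0.67)). The closed-loop characteristic equation is s² + (0.67 + 9.9·1.8)s + 9.9·16.1 = 0.
That is s² + 18.49s + 159.4 = 0, so ω_n = 12.62 rad/s and ζ = 18.49/(2·12.62) = 0.7323.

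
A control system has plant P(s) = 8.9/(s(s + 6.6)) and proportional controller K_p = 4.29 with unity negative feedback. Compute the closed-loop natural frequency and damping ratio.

ω_n = 6.18 rad/s, ζ = 0.534

1 + K_p·P(s) = 0 gives s² + 6.6s + 38.18 = 0.
So ω_n² = 38.18 ⇒ ω_n = 6.179 rad/s, and ζ = 6.6/(2ω_n) = 0.534.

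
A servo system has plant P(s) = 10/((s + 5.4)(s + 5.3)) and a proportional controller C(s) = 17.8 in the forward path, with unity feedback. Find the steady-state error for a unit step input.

0.139

The loop is type 0. Static position error constant K_pos = C(0)·P(0) = 17.8·0.3494 = 6.219.
Steady-state error to a unit step: e_ss = 1/(1+K_pos) = 1/7.219 = 0.139.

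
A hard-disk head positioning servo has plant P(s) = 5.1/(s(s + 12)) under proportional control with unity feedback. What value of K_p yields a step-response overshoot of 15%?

K_p = 26.4

From %OS = 100·exp(−πζ/√(1−ζ²)) = 15%, ζ = −ln(0.15)/√(π²+ln²(0.15)) = 0.5169.
Characteristic equation s² + 12s + 5.1K_p = 0 gives ζ = 12/(2√(5.1K_p)).
Setting ζ = 0.5169: √(5.1K_p) = 12/(2·0.5169) = 11.61, so K_p = 134.7/5.1 = 26.4.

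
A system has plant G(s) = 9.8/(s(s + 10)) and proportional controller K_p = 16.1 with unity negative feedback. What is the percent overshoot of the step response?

Closed-loop characteristic equation: s² + 10s + 157.8 = 0, so ω_n = 12.56 rad/s and ζ = 10/(2·12.56) = 0.3981.
%OS = 100·exp(−πζ/√(1−ζ²)) = 100·exp(−π·0.3981/√0.8416) = 25.6%.

25.6%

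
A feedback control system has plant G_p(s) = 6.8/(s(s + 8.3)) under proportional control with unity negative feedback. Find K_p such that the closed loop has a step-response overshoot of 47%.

From %OS = 100·exp(−πζ/√(1−ζ²)) = 47%, ζ = −ln(0.47)/√(π²+ln²(0.47)) = 0.2337.
Characteristic equation s² + 8.3s + 6.8K_p = 0 gives ζ = 8.3/(2√(6.8K_p)).
Setting ζ = 0.2337: √(6.8K_p) = 8.3/(2·0.2337) = 17.76, so K_p = 315.4/6.8 = 46.4.

K_p = 46.4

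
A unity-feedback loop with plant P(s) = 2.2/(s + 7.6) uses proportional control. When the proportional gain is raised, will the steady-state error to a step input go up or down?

decrease

The position error constant K_pos = K_p·P(0) grows with K_p, and e_ss = 1/(1+K_pos) falls.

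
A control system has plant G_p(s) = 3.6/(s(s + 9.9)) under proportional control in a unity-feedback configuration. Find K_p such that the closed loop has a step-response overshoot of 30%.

From %OS = 100·exp(−πζ/√(1−ζ²)) = 30%, ζ = −ln(0.3)/√(π²+ln²(0.3)) = 0.3579.
Characteristic equation s² + 9.9s + 3.6K_p = 0 gives ζ = 9.9/(2√(3.6K_p)).
Setting ζ = 0.3579: √(3.6K_p) = 9.9/(2·0.3579) = 13.83, so K_p = 191.3/3.6 = 53.1.

K_p = 53.1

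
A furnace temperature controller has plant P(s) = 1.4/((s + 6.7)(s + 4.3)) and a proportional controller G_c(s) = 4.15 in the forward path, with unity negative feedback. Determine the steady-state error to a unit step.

The loop is type 0. Static position error constant K_pos = G_c(0)·P(0) = 4.15·0.04859 = 0.2017.
Steady-state error to a unit step: e_ss = 1/(1+K_pos) = 1/1.202 = 0.832.

0.832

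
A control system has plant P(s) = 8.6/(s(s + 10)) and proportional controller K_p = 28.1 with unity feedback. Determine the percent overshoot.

From 1 + K_pP(s) = 0: s² + 10s + 241.7 = 0 ⇒ ω_n = 15.55, ζ = 0.3216.
%OS = 100·exp(−πζ/√(1−ζ²)) = 100·exp(−π·0.3216/√0.8965) = 34.4%.

34.4%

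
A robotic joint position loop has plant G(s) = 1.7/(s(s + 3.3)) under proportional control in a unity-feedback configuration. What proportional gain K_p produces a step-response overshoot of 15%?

K_p = 5.99

From %OS = 100·exp(−πζ/√(1−ζ²)) = 15%, ζ = −ln(0.15)/√(π²+ln²(0.15)) = 0.5169.
Characteristic equation s² + 3.3s + 1.7K_p = 0 gives ζ = 3.3/(2√(1.7K_p)).
Setting ζ = 0.5169: √(1.7K_p) = 3.3/(2·0.5169) = 3.192, so K_p = 10.19/1.7 = 5.99.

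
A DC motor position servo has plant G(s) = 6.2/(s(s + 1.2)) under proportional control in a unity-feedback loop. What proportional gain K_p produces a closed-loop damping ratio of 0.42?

K_p = 0.329

Closed-loop characteristic equation: s² + 1.2s + K_p·6.2 = 0.
So ω_n = √(6.2K_p) and 2ζω_n = 1.2, giving ζ = 1.2/(2√(6.2K_p)).
Setting ζ = 0.42: √(6.2K_p) = 1.2/(2·0.42) = 1.429, so K_p = 2.041/6.2 = 0.329.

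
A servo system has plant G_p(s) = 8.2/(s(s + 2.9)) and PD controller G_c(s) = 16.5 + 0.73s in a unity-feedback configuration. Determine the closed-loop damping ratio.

ζ = 0.382

Forward path: (16.5 + 0.73s)·8.2/(s(s+2.9)). The closed-loop characteristic equation is s² + (2.9 + 8.2·0.73)s + 8.2·16.5 = 0.
That is s² + 8.886s + 135.3 = 0, so ω_n = 11.63 rad/s and ζ = 8.886/(2·11.63) = 0.382.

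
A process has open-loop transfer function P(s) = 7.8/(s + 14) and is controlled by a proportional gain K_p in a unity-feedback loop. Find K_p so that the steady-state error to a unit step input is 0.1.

K_p = 16.2

For a type-0 loop with proportional control, e_ss = 1/(1 + K_p·P(0)).
P(0) = 0.5571. Require 1/(1 + K_p·0.5571) = 0.1, so 1 + 0.5571·K_p = 10.
K_p = (10 − 1)/0.5571 = 16.2.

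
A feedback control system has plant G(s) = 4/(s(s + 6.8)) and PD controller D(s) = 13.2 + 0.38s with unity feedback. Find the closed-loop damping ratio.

Forward path: (13.2 + 0.38s)·4/(s(s+6.8)). The closed-loop characteristic equation is s² + (6.8 + 4·0.38)s + 4·13.2 = 0.
That is s² + 8.32s + 52.8 = 0, so ω_n = 7.266 rad/s and ζ = 8.32/(2·7.266) = 0.5725.

ζ = 0.573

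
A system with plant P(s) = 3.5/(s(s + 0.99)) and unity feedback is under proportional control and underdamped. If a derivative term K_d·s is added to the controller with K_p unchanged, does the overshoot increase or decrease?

decrease

With PD the characteristic equation becomes s² + (a + K·K_d)s + K·K_p = 0; the damping term grows, ζ rises, overshoot falls.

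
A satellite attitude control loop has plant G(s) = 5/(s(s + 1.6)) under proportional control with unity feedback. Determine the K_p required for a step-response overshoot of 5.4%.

K_p = 0.276

From %OS = 100·exp(−πζ/√(1−ζ²)) = 5.4%, ζ = −ln(0.054)/√(π²+ln²(0.054)) = 0.6806.
Characteristic equation s² + 1.6s + 5K_p = 0 gives ζ = 1.6/(2√(5K_p)).
Setting ζ = 0.6806: √(5K_p) = 1.6/(2·0.6806) = 1.175, so K_p = 1.381/5 = 0.276.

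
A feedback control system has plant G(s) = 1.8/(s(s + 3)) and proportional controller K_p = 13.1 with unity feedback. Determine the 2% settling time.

From 1 + K_pG(s) = 0: s² + 3s + 23.58 = 0 ⇒ ω_n = 4.856, ζ = 0.3089.
2% settling time T_s ≈ 4/(ζω_n) = 4/1.5 = 2.67 s.

T_s ≈ 2.67 s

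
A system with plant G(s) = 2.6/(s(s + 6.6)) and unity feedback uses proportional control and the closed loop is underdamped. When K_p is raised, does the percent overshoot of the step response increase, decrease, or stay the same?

Characteristic equation s² + 6.6s + K_p·2.6 = 0: raising K_p raises ω_n while 2ζω_n = 6.6 is fixed, so ζ falls and overshoot grows.

increase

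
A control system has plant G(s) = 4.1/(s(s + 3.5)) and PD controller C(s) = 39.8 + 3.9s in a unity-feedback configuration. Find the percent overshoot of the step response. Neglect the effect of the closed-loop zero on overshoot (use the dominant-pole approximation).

Forward path: (39.8 + 3.9s)·4.1/(s(s+3.5)). The closed-loop characteristic equation is s² + (3.5 + 4.1·3.9)s + 4.1·39.8 = 0.
That is s² + 19.49s + 163.2 = 0, so ω_n = 12.77 rad/s and ζ = 19.49/(2·12.77) = 0.7629.
%OS = 100·exp(−πζ/√(1−ζ²)) = 2.46%.

2.46%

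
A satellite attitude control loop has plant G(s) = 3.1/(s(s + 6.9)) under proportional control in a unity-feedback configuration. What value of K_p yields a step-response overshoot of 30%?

From %OS = 100·exp(−πζ/√(1−ζ²)) = 30%, ζ = −ln(0.3)/√(π²+ln²(0.3)) = 0.3579.
Characteristic equation s² + 6.9s + 3.1K_p = 0 gives ζ = 6.9/(2√(3.1K_p)).
Setting ζ = 0.3579: √(3.1K_p) = 6.9/(2·0.3579) = 9.641, so K_p = 92.94/3.1 = 30.

K_p = 30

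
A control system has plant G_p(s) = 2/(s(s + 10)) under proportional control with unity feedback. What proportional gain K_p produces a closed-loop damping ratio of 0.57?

K_p = 38.5

Closed-loop characteristic equation: s² + 10s + K_p·2 = 0.
So ω_n = √(2K_p) and 2ζω_n = 10, giving ζ = 10/(2√(2K_p)).
Setting ζ = 0.57: √(2K_p) = 10/(2·0.57) = 8.772, so K_p = 76.95/2 = 38.5.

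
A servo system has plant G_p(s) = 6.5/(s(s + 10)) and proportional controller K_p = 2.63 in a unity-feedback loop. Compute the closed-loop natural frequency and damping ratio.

With unity feedback the closed-loop characteristic equation is s² + 10s + 2.63·6.5 = s² + 10s + 17.09 = 0.
So ω_n² = 17.09 ⇒ ω_n = 4.135 rad/s, and ζ = 10/(2ω_n) = 1.21.

ω_n = 4.13 rad/s, ζ = 1.21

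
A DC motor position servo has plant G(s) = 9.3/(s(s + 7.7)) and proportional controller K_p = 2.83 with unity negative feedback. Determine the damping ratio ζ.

ζ = 0.75

With unity feedback the closed-loop characteristic equation is s² + 7.7s + 2.83·9.3 = s² + 7.7s + 26.32 = 0.
So ω_n² = 26.32 ⇒ ω_n = 5.13 rad/s, and ζ = 7.7/(2ω_n) = 0.75.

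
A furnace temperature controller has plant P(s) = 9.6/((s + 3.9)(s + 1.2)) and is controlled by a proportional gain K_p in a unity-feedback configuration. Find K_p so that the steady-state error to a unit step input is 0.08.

The loop is type 0, so e_ss(step) = 1/(1 + K_pos) with K_pos = K_p·P(0).
P(0) = 2.051. Require 1/(1 + K_p·2.051) = 0.08, so 1 + 2.051·K_p = 12.5.
K_p = (12.5 − 1)/2.051 = 5.61.

K_p = 5.61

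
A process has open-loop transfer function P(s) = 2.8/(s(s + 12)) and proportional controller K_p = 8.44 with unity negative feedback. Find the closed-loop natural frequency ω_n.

ω_n = 4.86 rad/s

With unity feedback the closed-loop characteristic equation is s² + 12s + 8.44·2.8 = s² + 12s + 23.63 = 0.
So ω_n² = 23.63 ⇒ ω_n = 4.861 rad/s, and ζ = 12/(2ω_n) = 1.23.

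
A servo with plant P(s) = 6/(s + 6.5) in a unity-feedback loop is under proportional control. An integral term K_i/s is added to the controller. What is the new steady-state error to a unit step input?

0

Adding integral action puts a pole at s = 0 in the forward path, raising the system type to 1; a type-1 loop has zero steady-state error to a step.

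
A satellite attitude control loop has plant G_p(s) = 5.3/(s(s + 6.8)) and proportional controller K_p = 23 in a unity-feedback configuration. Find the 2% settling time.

The closed-loop denominator s² + 6.8s + 121.9 gives ω_n = √121.9 = 11.04 and ζ = 6.8/(2ω_n) = 0.3079.
2% settling time T_s ≈ 4/(ζω_n) = 4/3.4 = 1.18 s.

T_s ≈ 1.18 s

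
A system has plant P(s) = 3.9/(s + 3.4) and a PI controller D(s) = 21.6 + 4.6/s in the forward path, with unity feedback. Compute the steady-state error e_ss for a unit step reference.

The open loop D(s)P(s) has a pole at the origin (type 1), so the static position error constant is infinite and e_ss = 1/(1+∞) = 0.

0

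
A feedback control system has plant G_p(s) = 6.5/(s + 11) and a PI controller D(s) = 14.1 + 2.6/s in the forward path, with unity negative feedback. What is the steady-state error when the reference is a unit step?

The open loop D(s)G_p(s) has a pole at the origin (type 1), so the static position error constant is infinite and e_ss = 1/(1+∞) = 0.

0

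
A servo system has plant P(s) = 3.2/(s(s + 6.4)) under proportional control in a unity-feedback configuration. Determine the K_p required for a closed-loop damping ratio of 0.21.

Closed-loop characteristic equation: s² + 6.4s + K_p·3.2 = 0.
So ω_n = √(3.2K_p) and 2ζω_n = 6.4, giving ζ = 6.4/(2√(3.2K_p)).
Setting ζ = 0.21: √(3.2K_p) = 6.4/(2·0.21) = 15.24, so K_p = 232.2/3.2 = 72.6.

K_p = 72.6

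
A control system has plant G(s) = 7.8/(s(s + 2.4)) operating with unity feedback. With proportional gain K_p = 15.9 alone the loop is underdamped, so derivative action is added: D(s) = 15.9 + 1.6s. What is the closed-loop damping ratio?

Forward path: (15.9 + 1.6s)·7.8/(s(s+2.4)). The closed-loop characteristic equation is s² + (2.4 + 7.8·1.6)s + 7.8·15.9 = 0.
That is s² + 14.88s + 124 = 0, so ω_n = 11.14 rad/s and ζ = 14.88/(2·11.14) = 0.6681.

ζ = 0.668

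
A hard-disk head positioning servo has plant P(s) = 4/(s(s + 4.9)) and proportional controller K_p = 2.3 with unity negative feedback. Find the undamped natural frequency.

With unity feedback the closed-loop characteristic equation is s² + 4.9s + 2.3·4 = s² + 4.9s + 9.2 = 0.
Matching s² + 2ζω_n s + ω_n²: ω_n = √9.2 = 3.033 rad/s and 2ζω_n = 4.9, so ζ = 4.9/(2·3.033) = 0.808.

ω_n = 3.03 rad/s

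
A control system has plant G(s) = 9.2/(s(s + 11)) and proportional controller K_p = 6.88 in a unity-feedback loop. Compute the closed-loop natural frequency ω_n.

ω_n = 7.96 rad/s

With unity feedback the closed-loop characteristic equation is s² + 11s + 6.88·9.2 = s² + 11s + 63.3 = 0.
So ω_n² = 63.3 ⇒ ω_n = 7.956 rad/s, and ζ = 11/(2ω_n) = 0.691.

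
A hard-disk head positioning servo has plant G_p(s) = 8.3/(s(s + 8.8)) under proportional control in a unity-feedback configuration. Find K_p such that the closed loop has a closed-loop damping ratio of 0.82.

Closed-loop characteristic equation: s² + 8.8s + K_p·8.3 = 0.
So ω_n = √(8.3K_p) and 2ζω_n = 8.8, giving ζ = 8.8/(2√(8.3K_p)).
Setting ζ = 0.82: √(8.3K_p) = 8.8/(2·0.82) = 5.366, so K_p = 28.79/8.3 = 3.47.

K_p = 3.47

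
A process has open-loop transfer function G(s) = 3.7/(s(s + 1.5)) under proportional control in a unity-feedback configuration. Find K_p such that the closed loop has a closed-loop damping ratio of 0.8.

K_p = 0.238

Closed-loop characteristic equation: s² + 1.5s + K_p·3.7 = 0.
So ω_n = √(3.7K_p) and 2ζω_n = 1.5, giving ζ = 1.5/(2√(3.7K_p)).
Setting ζ = 0.8: √(3.7K_p) = 1.5/(2·0.8) = 0.9375, so K_p = 0.8789/3.7 = 0.238.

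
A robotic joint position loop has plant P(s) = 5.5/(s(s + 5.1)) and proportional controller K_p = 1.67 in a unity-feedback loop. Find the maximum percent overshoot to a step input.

From 1 + K_pP(s) = 0: s² + 5.1s + 9.185 = 0 ⇒ ω_n = 3.031, ζ = 0.8414.
%OS = 100·exp(−πζ/√(1−ζ²)) = 100·exp(−π·0.8414/√0.2921) = 0.751%.

0.751%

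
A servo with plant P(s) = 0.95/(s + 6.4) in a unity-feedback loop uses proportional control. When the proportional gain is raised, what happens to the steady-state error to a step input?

The position error constant K_pos = K_p·P(0) grows with K_p, and e_ss = 1/(1+K_pos) falls.

decrease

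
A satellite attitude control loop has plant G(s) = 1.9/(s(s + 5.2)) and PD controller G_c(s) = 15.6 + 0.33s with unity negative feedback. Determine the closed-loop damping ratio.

ζ = 0.535

Forward path: (15.6 + 0.33s)·1.9/(s(s+5.2)). The closed-loop characteristic equation is s² + (5.2 + 1.9·0.33)s + 1.9·15.6 = 0.
That is s² + 5.827s + 29.64 = 0, so ω_n = 5.444 rad/s and ζ = 5.827/(2·5.444) = 0.5352.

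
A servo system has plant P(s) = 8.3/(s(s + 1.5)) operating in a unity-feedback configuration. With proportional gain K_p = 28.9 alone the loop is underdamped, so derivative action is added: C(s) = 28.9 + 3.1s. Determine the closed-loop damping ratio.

ζ = 0.879

Forward path: (28.9 + 3.1s)·8.3/(s(s+1.5)). The closed-loop characteristic equation is s² + (1.5 + 8.3·3.1)s + 8.3·28.9 = 0.
That is s² + 27.23s + 239.9 = 0, so ω_n = 15.49 rad/s and ζ = 27.23/(2·15.49) = 0.8791.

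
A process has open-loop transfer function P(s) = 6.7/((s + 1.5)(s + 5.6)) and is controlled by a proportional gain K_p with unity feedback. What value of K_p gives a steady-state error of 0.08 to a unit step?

K_p = 14.4

Steady-state error for a unit step on this type-0 loop is 1/(1 + K_p·P(0)).
P(0) = 0.7976. Require 1/(1 + K_p·0.7976) = 0.08, so 1 + 0.7976·K_p = 12.5.
K_p = (12.5 − 1)/0.7976 = 14.4.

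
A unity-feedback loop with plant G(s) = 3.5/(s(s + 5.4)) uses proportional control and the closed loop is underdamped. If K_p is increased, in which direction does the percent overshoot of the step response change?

ζ = 5.4/(2√(3.5K_p)) decreases as K_p grows; lower damping means more overshoot.

increase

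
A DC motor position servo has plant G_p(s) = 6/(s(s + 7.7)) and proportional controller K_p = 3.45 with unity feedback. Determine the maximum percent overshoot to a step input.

Closed-loop characteristic equation: s² + 7.7s + 20.7 = 0, so ω_n = 4.55 rad/s and ζ = 7.7/(2·4.55) = 0.8462.
%OS = 100·exp(−πζ/√(1−ζ²)) = 100·exp(−π·0.8462/√0.2839) = 0.681%.

0.681%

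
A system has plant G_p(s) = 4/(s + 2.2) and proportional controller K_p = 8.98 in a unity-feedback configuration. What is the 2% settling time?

T_s ≈ 0.105 s

Closed-loop transfer function: T(s) = K_p·G_p(s)/(1 + K_p·G_p(s)) = 35.92/(s + 2.2 + 35.92) = 35.92/(s + 38.12).
Time constant τ = 1/38.12 = 0.02623 s, so the 2% settling time is about 4τ = 0.105 s.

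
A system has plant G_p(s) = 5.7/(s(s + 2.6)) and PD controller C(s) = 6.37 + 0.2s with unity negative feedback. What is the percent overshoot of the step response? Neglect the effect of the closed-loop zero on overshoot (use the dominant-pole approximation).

35.9%

Forward path: (6.37 + 0.2s)·5.7/(s(s+2.6)). The closed-loop characteristic equation is s² + (2.6 + 5.7·0.2)s + 5.7·6.37 = 0.
That is s² + 3.74s + 36.31 = 0, so ω_n = 6.026 rad/s and ζ = 3.74/(2·6.026) = 0.3103.
%OS = 100·exp(−πζ/√(1−ζ²)) = 35.9%.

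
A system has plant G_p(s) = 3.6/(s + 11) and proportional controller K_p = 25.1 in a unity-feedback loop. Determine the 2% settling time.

Closed-loop transfer function: T(s) = K_p·G_p(s)/(1 + K_p·G_p(s)) = 90.36/(s + 11 + 90.36) = 90.36/(s + 101.4).
Time constant τ = 1/101.4 = 0.009866 s, so the 2% settling time is about 4τ = 0.0395 s.

T_s ≈ 0.0395 s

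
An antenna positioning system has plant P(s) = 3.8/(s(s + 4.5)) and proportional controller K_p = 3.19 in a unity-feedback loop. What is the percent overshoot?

Closed-loop characteristic equation: s² + 4.5s + 12.12 = 0, so ω_n = 3.482 rad/s and ζ = 4.5/(2·3.482) = 0.6462.
%OS = 100·exp(−πζ/√(1−ζ²)) = 100·exp(−π·0.6462/√0.5824) = 6.99%.

6.99%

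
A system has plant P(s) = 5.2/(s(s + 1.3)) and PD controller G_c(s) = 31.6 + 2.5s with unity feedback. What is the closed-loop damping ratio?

Forward path: (31.6 + 2.5s)·5.2/(s(s+1.3)). The closed-loop characteristic equation is s² + (1.3 + 5.2·2.5)s + 5.2·31.6 = 0.
That is s² + 14.3s + 164.3 = 0, so ω_n = 12.82 rad/s and ζ = 14.3/(2·12.82) = 0.5578.

ζ = 0.558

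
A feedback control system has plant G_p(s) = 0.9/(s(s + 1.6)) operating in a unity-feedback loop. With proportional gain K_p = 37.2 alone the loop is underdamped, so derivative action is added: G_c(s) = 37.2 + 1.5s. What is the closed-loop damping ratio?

ζ = 0.255

Forward path: (37.2 + 1.5s)·0.9/(s(s+1.6)). The closed-loop characteristic equation is s² + (1.6 + 0.9·1.5)s + 0.9·37.2 = 0.
That is s² + 2.95s + 33.48 = 0, so ω_n = 5.786 rad/s and ζ = 2.95/(2·5.786) = 0.2549.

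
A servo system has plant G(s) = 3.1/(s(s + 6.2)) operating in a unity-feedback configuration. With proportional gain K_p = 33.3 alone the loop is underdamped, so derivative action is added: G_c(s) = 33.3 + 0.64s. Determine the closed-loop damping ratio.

Forward path: (33.3 + 0.64s)·3.1/(s(s+6.2)). The closed-loop characteristic equation is s² + (6.2 + 3.1·0.64)s + 3.1·33.3 = 0.
That is s² + 8.184s + 103.2 = 0, so ω_n = 10.16 rad/s and ζ = 8.184/(2·10.16) = 0.4027.

ζ = 0.403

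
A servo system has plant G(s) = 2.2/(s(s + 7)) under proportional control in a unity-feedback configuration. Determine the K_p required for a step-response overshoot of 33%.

K_p = 50.3

From %OS = 100·exp(−πζ/√(1−ζ²)) = 33%, ζ = −ln(0.33)/√(π²+ln²(0.33)) = 0.3328.
Characteristic equation s² + 7s + 2.2K_p = 0 gives ζ = 7/(2√(2.2K_p)).
Setting ζ = 0.3328: √(2.2K_p) = 7/(2·0.3328) = 10.52, so K_p = 110.6/2.2 = 50.3.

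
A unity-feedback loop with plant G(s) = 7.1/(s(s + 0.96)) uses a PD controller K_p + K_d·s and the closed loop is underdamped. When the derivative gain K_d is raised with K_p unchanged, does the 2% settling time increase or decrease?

Characteristic equation s² + (0.96 + 7.1K_d)s + 7.1K_p = 0: raising K_d increases ζω_n = (0.96+7.1K_d)/2 while the loop stays underdamped, so T_s ≈ 4/(ζω_n) decreases.

decrease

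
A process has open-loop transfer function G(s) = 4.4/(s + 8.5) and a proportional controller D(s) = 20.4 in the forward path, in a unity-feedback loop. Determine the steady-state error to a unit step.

The loop is type 0. Static position error constant K_pos = D(0)·G(0) = 20.4·0.5176 = 10.56.
Steady-state error to a unit step: e_ss = 1/(1+K_pos) = 1/11.56 = 0.0865.

0.0865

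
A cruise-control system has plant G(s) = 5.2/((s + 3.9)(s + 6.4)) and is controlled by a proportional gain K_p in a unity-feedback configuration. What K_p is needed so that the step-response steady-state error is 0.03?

For a type-0 loop with proportional control, e_ss = 1/(1 + K_p·G(0)).
G(0) = 0.2083. Require 1/(1 + K_p·0.2083) = 0.03, so 1 + 0.2083·K_p = 33.33.
K_p = (33.33 − 1)/0.2083 = 155.

K_p = 155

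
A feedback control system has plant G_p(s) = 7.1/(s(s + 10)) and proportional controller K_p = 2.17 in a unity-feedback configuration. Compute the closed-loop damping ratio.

1 + K_p·G_p(s) = 0 gives s² + 10s + 15.41 = 0.
Matching s² + 2ζω_n s + ω_n²: ω_n = √15.41 = 3.925 rad/s and 2ζω_n = 10, so ζ = 10/(2·3.925) = 1.27.

ζ = 1.27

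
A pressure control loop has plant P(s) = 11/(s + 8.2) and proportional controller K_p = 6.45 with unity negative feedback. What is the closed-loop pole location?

s = -79.15

Closed-loop transfer function: T(s) = K_p·P(s)/(1 + K_p·P(s)) = 70.95/(s + 8.2 + 70.95) = 70.95/(s + 79.15).
The closed-loop pole is at s = −79.15.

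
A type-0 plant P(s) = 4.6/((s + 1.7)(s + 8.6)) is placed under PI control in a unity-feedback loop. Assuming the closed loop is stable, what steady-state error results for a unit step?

0

The PI controller's integrator makes the forward path type 1, so e_ss to a step is zero.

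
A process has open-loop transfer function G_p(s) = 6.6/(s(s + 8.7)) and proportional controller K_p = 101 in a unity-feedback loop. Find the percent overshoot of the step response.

Closed-loop characteristic equation: s² + 8.7s + 666.6 = 0, so ω_n = 25.82 rad/s and ζ = 8.7/(2·25.82) = 0.1685.
%OS = 100·exp(−πζ/√(1−ζ²)) = 100·exp(−π·0.1685/√0.9716) = 58.5%.

58.5%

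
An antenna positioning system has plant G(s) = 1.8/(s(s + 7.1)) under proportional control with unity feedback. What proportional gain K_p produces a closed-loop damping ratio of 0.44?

K_p = 36.2

Closed-loop characteristic equation: s² + 7.1s + K_p·1.8 = 0.
So ω_n = √(1.8K_p) and 2ζω_n = 7.1, giving ζ = 7.1/(2√(1.8K_p)).
Setting ζ = 0.44: √(1.8K_p) = 7.1/(2·0.44) = 8.068, so K_p = 65.1/1.8 = 36.2.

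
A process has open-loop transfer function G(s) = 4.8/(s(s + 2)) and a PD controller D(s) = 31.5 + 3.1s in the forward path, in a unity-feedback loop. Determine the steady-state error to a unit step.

The open loop D(s)G(s) has a pole at the origin (type 1), so the static position error constant is infinite and e_ss = 1/(1+∞) = 0.

0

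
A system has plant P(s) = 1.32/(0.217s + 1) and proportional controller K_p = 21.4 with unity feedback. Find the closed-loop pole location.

Closed loop: T(s) = K_p·P/(1+K_p·P) = 28.25/(0.217s + 1 + 28.25), with pole at s = −(1 + 28.25)/0.217 = −134.8.

s = -134.8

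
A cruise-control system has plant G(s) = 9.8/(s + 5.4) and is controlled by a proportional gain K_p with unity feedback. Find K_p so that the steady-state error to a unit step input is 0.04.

The loop is type 0, so e_ss(step) = 1/(1 + K_pos) with K_pos = K_p·G(0).
G(0) = 1.815. Require 1/(1 + K_p·1.815) = 0.04, so 1 + 1.815·K_p = 25.
K_p = (25 − 1)/1.815 = 13.2.

K_p = 13.2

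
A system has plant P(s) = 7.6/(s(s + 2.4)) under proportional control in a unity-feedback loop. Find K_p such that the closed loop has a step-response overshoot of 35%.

From %OS = 100·exp(−πζ/√(1−ζ²)) = 35%, ζ = −ln(0.35)/√(π²+ln²(0.35)) = 0.3169.
Characteristic equation s² + 2.4s + 7.6K_p = 0 gives ζ = 2.4/(2√(7.6K_p)).
Setting ζ = 0.3169: √(7.6K_p) = 2.4/(2·0.3169) = 3.786, so K_p = 14.34/7.6 = 1.89.

K_p = 1.89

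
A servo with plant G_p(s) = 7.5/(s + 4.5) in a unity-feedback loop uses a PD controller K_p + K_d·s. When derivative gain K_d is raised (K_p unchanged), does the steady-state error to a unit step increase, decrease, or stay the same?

unchanged

At s = 0 the derivative term contributes nothing: C(0) = K_p regardless of K_d, so K_pos = K_p·G_p(0) and e_ss are unchanged.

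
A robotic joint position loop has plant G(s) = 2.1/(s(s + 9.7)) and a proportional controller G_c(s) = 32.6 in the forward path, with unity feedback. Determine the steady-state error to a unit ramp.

0.142

The loop has one pole at the origin (type 1). Velocity error constant K_v = lim_{s→0} s·G_c(s)G(s) = 32.6·2.1/9.7 = 7.058.
Steady-state error to a unit ramp: e_ss = 1/K_v = 0.142.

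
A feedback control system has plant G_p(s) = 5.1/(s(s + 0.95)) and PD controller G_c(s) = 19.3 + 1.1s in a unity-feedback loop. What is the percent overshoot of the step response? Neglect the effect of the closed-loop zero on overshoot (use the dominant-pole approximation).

33.3%

Forward path: (19.3 + 1.1s)·5.1/(s(s+0.95)). The closed-loop characteristic equation is s² + (0.95 + 5.1·1.1)s + 5.1·19.3 = 0.
That is s² + 6.56s + 98.43 = 0, so ω_n = 9.921 rad/s and ζ = 6.56/(2·9.921) = 0.3306.
%OS = 100·exp(−πζ/√(1−ζ²)) = 33.3%.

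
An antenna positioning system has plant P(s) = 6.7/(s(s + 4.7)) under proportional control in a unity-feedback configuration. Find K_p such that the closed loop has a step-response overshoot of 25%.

From %OS = 100·exp(−πζ/√(1−ζ²)) = 25%, ζ = −ln(0.25)/√(π²+ln²(0.25)) = 0.4037.
Characteristic equation s² + 4.7s + 6.7K_p = 0 gives ζ = 4.7/(2√(6.7K_p)).
Setting ζ = 0.4037: √(6.7K_p) = 4.7/(2·0.4037) = 5.821, so K_p = 33.88/6.7 = 5.06.

K_p = 5.06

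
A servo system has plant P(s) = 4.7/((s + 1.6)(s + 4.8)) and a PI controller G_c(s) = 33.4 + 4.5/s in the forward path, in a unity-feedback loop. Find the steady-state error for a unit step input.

The open loop G_c(s)P(s) has a pole at the origin (type 1), so the static position error constant is infinite and e_ss = 1/(1+∞) = 0.

0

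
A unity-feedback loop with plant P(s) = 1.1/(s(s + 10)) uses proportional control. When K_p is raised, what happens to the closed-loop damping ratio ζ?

ζ = 10/(2√(1.1K_p)); increasing K_p raises the denominator, so ζ falls.

decrease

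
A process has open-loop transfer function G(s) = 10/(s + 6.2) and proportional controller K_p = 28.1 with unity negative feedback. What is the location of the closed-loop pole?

Closed-loop transfer function: T(s) = K_p·G(s)/(1 + K_p·G(s)) = 281/(s + 6.2 + 281) = 281/(s + 287.2).
The closed-loop pole is at s = −287.2.

s = -287.2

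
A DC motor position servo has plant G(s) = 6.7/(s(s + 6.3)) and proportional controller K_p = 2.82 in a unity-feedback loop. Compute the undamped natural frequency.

ω_n = 4.35 rad/s

With unity feedback the closed-loop characteristic equation is s² + 6.3s + 2.82·6.7 = s² + 6.3s + 18.89 = 0.
Matching s² + 2ζω_n s + ω_n²: ω_n = √18.89 = 4.347 rad/s and 2ζω_n = 6.3, so ζ = 6.3/(2·4.347) = 0.725.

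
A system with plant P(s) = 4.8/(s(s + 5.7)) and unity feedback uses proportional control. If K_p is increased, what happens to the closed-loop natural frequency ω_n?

ω_n = √(4.8·K_p), which grows with K_p.

increase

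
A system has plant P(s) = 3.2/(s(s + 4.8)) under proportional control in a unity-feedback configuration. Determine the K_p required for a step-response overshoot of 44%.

K_p = 28.2

From %OS = 100·exp(−πζ/√(1−ζ²)) = 44%, ζ = −ln(0.44)/√(π²+ln²(0.44)) = 0.2528.
Characteristic equation s² + 4.8s + 3.2K_p = 0 gives ζ = 4.8/(2√(3.2K_p)).
Setting ζ = 0.2528: √(3.2K_p) = 4.8/(2·0.2528) = 9.492, so K_p = 90.1/3.2 = 28.2.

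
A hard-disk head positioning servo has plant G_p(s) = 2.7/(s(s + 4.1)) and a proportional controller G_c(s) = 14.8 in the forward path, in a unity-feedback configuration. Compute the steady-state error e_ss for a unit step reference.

The open loop G_c(s)G_p(s) has a pole at the origin (type 1), so the static position error constant is infinite and e_ss = 1/(1+∞) = 0.

0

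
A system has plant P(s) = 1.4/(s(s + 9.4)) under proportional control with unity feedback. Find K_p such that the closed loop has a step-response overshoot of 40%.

K_p = 201

From %OS = 100·exp(−πζ/√(1−ζ²)) = 40%, ζ = −ln(0.4)/√(π²+ln²(0.4)) = 0.28.
Characteristic equation s² + 9.4s + 1.4K_p = 0 gives ζ = 9.4/(2√(1.4K_p)).
Setting ζ = 0.28: √(1.4K_p) = 9.4/(2·0.28) = 16.79, so K_p = 281.8/1.4 = 201.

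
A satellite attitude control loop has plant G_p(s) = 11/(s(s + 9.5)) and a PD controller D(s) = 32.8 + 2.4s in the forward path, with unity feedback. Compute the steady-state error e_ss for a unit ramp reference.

The loop has one pole at the origin (type 1). Velocity error constant K_v = lim_{s→0} s·D(s)G_p(s) = 32.8·11/9.5 = 37.98.
Steady-state error to a unit ramp: e_ss = 1/K_v = 0.0263.

0.0263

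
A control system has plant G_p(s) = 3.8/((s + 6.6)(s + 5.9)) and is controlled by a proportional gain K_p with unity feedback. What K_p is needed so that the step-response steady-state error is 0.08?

For a type-0 loop with proportional control, e_ss = 1/(1 + K_p·G_p(0)).
G_p(0) = 0.09759. Require 1/(1 + K_p·0.09759) = 0.08, so 1 + 0.09759·K_p = 12.5.
K_p = (12.5 − 1)/0.09759 = 118.

K_p = 118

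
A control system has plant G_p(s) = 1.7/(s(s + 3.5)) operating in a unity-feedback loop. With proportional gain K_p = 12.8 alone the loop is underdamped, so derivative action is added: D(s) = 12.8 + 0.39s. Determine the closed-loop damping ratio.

Forward path: (12.8 + 0.39s)·1.7/(s(s+3.5)). The closed-loop characteristic equation is s² + (3.5 + 1.7·0.39)s + 1.7·12.8 = 0.
That is s² + 4.163s + 21.76 = 0, so ω_n = 4.665 rad/s and ζ = 4.163/(2·4.665) = 0.4462.

ζ = 0.446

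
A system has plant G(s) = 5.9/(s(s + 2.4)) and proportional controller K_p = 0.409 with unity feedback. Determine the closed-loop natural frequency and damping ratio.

ω_n = 1.55 rad/s, ζ = 0.772

The closed-loop denominator is s(s+2.4) + 0.409·5.9 = s² + 2.4s + 2.413.
Matching s² + 2ζω_n s + ω_n²: ω_n = √2.413 = 1.553 rad/s and 2ζω_n = 2.4, so ζ = 2.4/(2·1.553) = 0.772.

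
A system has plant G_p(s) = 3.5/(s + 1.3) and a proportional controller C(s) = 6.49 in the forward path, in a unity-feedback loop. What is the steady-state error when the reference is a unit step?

The loop is type 0. Static position error constant K_pos = C(0)·G_p(0) = 6.49·2.692 = 17.47.
Steady-state error to a unit step: e_ss = 1/(1+K_pos) = 1/18.47 = 0.0541.

0.0541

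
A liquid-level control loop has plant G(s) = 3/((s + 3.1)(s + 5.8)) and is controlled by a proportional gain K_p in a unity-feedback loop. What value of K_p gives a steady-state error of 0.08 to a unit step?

K_p = 68.9

The loop is type 0, so e_ss(step) = 1/(1 + K_pos) with K_pos = K_p·G(0).
G(0) = 0.1669. Require 1/(1 + K_p·0.1669) = 0.08, so 1 + 0.1669·K_p = 12.5.
K_p = (12.5 − 1)/0.1669 = 68.9.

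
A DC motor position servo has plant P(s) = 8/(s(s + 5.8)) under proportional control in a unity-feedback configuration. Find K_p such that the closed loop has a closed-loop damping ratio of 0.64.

Closed-loop characteristic equation: s² + 5.8s + K_p·8 = 0.
So ω_n = √(8K_p) and 2ζω_n = 5.8, giving ζ = 5.8/(2√(8K_p)).
Setting ζ = 0.64: √(8K_p) = 5.8/(2·0.64) = 4.531, so K_p = 20.53/8 = 2.57.

K_p = 2.57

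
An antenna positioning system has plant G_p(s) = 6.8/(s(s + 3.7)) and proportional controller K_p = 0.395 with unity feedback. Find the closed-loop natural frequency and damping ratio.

The closed-loop denominator is s(s+3.7) + 0.395·6.8 = s² + 3.7s + 2.686.
Matching s² + 2ζω_n s + ω_n²: ω_n = √2.686 = 1.639 rad/s and 2ζω_n = 3.7, so ζ = 3.7/(2·1.639) = 1.13.

ω_n = 1.64 rad/s, ζ = 1.13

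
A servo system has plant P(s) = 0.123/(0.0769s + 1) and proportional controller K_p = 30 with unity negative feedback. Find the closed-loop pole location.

Closed loop: T(s) = K_p·P/(1+K_p·P) = 3.69/(0.0769s + 1 + 3.69), with pole at s = −(1 + 3.69)/0.0769 = −60.99.

s = -60.99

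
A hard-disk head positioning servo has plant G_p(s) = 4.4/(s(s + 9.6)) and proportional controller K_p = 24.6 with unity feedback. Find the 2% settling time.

T_s ≈ 0.833 s

From 1 + K_pG_p(s) = 0: s² + 9.6s + 108.2 = 0 ⇒ ω_n = 10.4, ζ = 0.4614.
2% settling time T_s ≈ 4/(ζω_n) = 4/4.8 = 0.833 s.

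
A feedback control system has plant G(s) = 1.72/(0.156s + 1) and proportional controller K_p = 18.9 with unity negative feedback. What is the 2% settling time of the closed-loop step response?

Closed loop: T(s) = K_p·G/(1+K_p·G) = 32.51/(0.156s + 1 + 32.51), with pole at s = −(1 + 32.51)/0.156 = −214.8.
τ = 1/214.8 = 0.004656 s, so 2% settling time ≈ 4τ = 0.0186 s.

T_s ≈ 0.0186 s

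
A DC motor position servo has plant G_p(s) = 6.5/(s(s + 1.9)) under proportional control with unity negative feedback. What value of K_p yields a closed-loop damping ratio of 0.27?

Closed-loop characteristic equation: s² + 1.9s + K_p·6.5 = 0.
So ω_n = √(6.5K_p) and 2ζω_n = 1.9, giving ζ = 1.9/(2√(6.5K_p)).
Setting ζ = 0.27: √(6.5K_p) = 1.9/(2·0.27) = 3.519, so K_p = 12.38/6.5 = 1.9.

K_p = 1.9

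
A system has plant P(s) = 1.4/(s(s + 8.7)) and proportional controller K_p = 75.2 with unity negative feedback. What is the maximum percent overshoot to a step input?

23%

The closed-loop denominator s² + 8.7s + 105.3 gives ω_n = √105.3 = 10.26 and ζ = 8.7/(2ω_n) = 0.424.
%OS = 100·exp(−πζ/√(1−ζ²)) = 100·exp(−π·0.424/√0.8203) = 23%.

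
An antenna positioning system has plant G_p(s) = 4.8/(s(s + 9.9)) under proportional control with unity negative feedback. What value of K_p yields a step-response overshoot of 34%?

From %OS = 100·exp(−πζ/√(1−ζ²)) = 34%, ζ = −ln(0.34)/√(π²+ln²(0.34)) = 0.3248.
Characteristic equation s² + 9.9s + 4.8K_p = 0 gives ζ = 9.9/(2√(4.8K_p)).
Setting ζ = 0.3248: √(4.8K_p) = 9.9/(2·0.3248) = 15.24, so K_p = 232.3/4.8 = 48.4.

K_p = 48.4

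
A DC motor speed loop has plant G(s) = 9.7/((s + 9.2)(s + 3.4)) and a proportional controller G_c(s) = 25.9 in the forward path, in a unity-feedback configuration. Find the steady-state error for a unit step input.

0.111

The loop is type 0. Static position error constant K_pos = G_c(0)·G(0) = 25.9·0.3101 = 8.032.
Steady-state error to a unit step: e_ss = 1/(1+K_pos) = 1/9.032 = 0.111.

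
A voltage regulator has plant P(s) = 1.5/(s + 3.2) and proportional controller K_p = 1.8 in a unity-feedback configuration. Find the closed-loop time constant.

τ = 0.169 s

Closed-loop transfer function: T(s) = K_p·P(s)/(1 + K_p·P(s)) = 2.7/(s + 3.2 + 2.7) = 2.7/(s + 5.9).
Time constant τ = 1/5.9 = 0.169 s.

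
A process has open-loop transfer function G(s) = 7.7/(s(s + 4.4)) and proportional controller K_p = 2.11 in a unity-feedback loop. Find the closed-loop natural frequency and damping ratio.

With unity feedback the closed-loop characteristic equation is s² + 4.4s + 2.11·7.7 = s² + 4.4s + 16.25 = 0.
Matching s² + 2ζω_n s + ω_n²: ω_n = √16.25 = 4.031 rad/s and 2ζω_n = 4.4, so ζ = 4.4/(2·4.031) = 0.546.

ω_n = 4.03 rad/s, ζ = 0.546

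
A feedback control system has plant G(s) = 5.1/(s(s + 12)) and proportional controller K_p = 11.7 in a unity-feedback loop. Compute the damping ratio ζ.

1 + K_p·G(s) = 0 gives s² + 12s + 59.67 = 0.
Matching s² + 2ζω_n s + ω_n²: ω_n = √59.67 = 7.725 rad/s and 2ζω_n = 12, so ζ = 12/(2·7.725) = 0.777.

ζ = 0.777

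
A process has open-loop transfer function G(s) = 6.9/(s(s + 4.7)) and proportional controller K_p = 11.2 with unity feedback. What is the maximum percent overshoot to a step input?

From 1 + K_pG(s) = 0: s² + 4.7s + 77.28 = 0 ⇒ ω_n = 8.791, ζ = 0.2673.
%OS = 100·exp(−πζ/√(1−ζ²)) = 100·exp(−π·0.2673/√0.9285) = 41.8%.

41.8%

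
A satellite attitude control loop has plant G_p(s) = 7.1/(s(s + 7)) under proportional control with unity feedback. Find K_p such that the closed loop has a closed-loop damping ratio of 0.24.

Closed-loop characteristic equation: s² + 7s + K_p·7.1 = 0.
So ω_n = √(7.1K_p) and 2ζω_n = 7, giving ζ = 7/(2√(7.1K_p)).
Setting ζ = 0.24: √(7.1K_p) = 7/(2·0.24) = 14.58, so K_p = 212.7/7.1 = 30.

K_p = 30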